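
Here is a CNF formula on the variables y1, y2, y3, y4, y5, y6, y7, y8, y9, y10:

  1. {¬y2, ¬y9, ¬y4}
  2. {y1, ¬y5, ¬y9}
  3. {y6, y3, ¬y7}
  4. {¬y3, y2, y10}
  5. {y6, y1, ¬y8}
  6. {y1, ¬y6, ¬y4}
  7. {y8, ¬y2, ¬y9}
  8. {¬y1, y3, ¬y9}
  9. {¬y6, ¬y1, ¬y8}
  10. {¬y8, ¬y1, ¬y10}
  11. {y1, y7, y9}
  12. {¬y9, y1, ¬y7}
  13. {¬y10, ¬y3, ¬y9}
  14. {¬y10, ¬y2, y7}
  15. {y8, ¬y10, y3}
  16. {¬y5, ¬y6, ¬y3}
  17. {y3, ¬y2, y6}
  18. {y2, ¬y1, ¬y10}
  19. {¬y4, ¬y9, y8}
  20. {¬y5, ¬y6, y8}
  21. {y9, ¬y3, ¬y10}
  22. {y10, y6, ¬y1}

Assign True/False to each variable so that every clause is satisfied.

y1=F  y2=F  y3=F  y4=F  y5=F  y6=T  y7=F  y8=T  y9=T  y10=F

Pure literal: y4 appears only negated; assign y4 = False.
y5 occurs only negated in the remaining clauses — set y5 = False.
Set y1 = False and propagate.
Set y2 = False and propagate.
Branch on y3: take y3 = False.
For the remaining variables, y6 = True, y7 = False, y8 = True, y9 = True, y10 = False works.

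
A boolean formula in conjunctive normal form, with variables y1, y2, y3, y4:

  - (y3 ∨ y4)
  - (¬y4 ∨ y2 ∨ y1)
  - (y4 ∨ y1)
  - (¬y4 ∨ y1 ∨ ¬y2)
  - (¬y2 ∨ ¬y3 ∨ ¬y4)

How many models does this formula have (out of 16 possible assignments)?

5

Satisfying assignments:
  y1=1 y2=0 y3=0 y4=1
  y1=1 y2=0 y3=1 y4=0
  y1=1 y2=0 y3=1 y4=1
  y1=1 y2=1 y3=0 y4=1
  y1=1 y2=1 y3=1 y4=0
That's 5 in total.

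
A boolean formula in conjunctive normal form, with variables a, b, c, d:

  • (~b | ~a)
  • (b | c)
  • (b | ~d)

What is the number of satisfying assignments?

6

The models are:
  a=0 b=0 c=1 d=0
  a=0 b=1 c=0 d=0
  a=0 b=1 c=0 d=1
  a=0 b=1 c=1 d=0
  a=0 b=1 c=1 d=1
  a=1 b=0 c=1 d=0
That's 6 in total.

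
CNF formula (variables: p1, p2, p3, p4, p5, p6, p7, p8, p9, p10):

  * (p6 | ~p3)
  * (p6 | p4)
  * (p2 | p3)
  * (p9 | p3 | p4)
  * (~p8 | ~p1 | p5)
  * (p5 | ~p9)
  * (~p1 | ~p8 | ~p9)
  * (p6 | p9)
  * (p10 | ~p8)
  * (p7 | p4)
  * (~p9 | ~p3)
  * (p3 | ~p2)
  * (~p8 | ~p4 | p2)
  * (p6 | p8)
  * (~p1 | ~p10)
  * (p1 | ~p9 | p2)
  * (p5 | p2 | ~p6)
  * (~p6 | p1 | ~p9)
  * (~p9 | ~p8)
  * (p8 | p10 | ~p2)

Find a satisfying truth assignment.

p1=0, p2=1, p3=1, p4=1, p5=0, p6=1, p7=1, p8=0, p9=0, p10=1

Check each clause:
  1. (~p3 | p6) — p6 is true.
  2. (p4 | p6) — p4 is true.
  3. (p3 | p2) — p2 is true.
  4. (p3 | p9 | p4) — p3 is true.
  5. (~p8 | ~p1 | p5) — ~p8 is true.
  6. (p5 | ~p9) — ~p9 is true.
  7. (~p1 | ~p8 | ~p9) — ~p8 is true.
  8. (p9 | p6) — p6 is true.
  9. (p10 | ~p8) — ~p8 is true.
  10. (p4 | p7) — p4 is true.
  11. (~p3 | ~p9) — ~p9 is true.
  12. (~p2 | p3) — p3 is true.
  13. (~p8 | p2 | ~p4) — ~p8 is true.
  14. (p8 | p6) — p6 is true.
  15. (~p10 | ~p1) — ~p1 is true.
  16. (p2 | ~p9 | p1) — p2 is true.
  17. (p2 | p5 | ~p6) — p2 is true.
  18. (p1 | ~p6 | ~p9) — ~p9 is true.
  19. (~p9 | ~p8) — ~p8 is true.
  20. (p10 | ~p2 | p8) — p10 is true.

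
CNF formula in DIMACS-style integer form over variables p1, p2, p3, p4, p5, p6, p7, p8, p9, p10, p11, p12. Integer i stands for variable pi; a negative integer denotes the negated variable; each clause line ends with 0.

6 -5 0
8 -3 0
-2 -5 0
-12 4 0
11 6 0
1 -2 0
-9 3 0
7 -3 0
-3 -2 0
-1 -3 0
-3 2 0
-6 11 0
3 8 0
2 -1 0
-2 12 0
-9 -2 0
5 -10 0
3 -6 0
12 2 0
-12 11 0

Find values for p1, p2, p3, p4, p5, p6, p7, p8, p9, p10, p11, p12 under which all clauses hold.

p1=T, p2=T, p3=F, p4=T, p5=F, p6=F, p7=F, p8=T, p9=F, p10=F, p11=T, p12=T

Check each clause:
  1. (~p5 \/ p6) — ~p5 is true.
  2. (p8 \/ ~p3) — p8 is true.
  3. (~p2 \/ ~p5) — ~p5 is true.
  4. (p4 \/ ~p12) — p4 is true.
  5. (p11 \/ p6) — p11 is true.
  6. (p1 \/ ~p2) — p1 is true.
  7. (p3 \/ ~p9) — ~p9 is true.
  8. (p7 \/ ~p3) — ~p3 is true.
  9. (~p2 \/ ~p3) — ~p3 is true.
  10. (~p3 \/ ~p1) — ~p3 is true.
  11. (p2 \/ ~p3) — p2 is true.
  12. (p11 \/ ~p6) — ~p6 is true.
  13. (p3 \/ p8) — p8 is true.
  14. (~p1 \/ p2) — p2 is true.
  15. (p12 \/ ~p2) — p12 is true.
  16. (~p2 \/ ~p9) — ~p9 is true.
  17. (~p10 \/ p5) — ~p10 is true.
  18. (~p6 \/ p3) — ~p6 is true.
  19. (p12 \/ p2) — p2 is true.
  20. (p11 \/ ~p12) — p11 is true.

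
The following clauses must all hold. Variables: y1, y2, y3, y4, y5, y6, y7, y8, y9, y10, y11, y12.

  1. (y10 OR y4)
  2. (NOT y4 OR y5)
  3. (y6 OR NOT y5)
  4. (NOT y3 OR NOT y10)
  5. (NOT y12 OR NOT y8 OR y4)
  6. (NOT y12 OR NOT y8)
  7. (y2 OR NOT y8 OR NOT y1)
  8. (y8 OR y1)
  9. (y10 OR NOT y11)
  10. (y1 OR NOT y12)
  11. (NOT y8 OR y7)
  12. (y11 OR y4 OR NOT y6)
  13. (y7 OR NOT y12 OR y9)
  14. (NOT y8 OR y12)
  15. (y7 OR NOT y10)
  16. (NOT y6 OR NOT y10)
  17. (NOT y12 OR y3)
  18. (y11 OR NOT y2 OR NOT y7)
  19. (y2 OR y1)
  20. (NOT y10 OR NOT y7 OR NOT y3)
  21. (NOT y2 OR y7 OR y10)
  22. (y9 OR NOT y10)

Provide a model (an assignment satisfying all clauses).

y1 = True, y2 = False, y3 = True, y4 = True, y5 = True, y6 = True, y7 = False, y8 = False, y9 = True, y10 = False, y11 = False, y12 = False

Pure literal: y9 appears only positively; assign y9 = True.
Try y1 = True.
The remaining clauses are satisfied by y2 = False, y3 = True, y4 = True, y5 = True, y6 = True, y7 = False, y8 = False, y10 = False, y11 = False, y12 = False.
Every clause has at least one true literal under this assignment.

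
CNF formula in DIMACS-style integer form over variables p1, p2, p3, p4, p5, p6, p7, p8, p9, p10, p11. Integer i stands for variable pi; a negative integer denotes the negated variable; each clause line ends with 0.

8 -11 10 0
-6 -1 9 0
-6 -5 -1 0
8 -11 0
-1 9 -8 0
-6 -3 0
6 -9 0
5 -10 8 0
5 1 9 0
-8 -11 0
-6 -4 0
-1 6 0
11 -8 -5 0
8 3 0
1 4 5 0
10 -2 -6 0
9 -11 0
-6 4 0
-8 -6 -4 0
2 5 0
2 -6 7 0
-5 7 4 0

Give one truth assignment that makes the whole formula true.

p1=F, p2=T, p3=T, p4=T, p5=T, p6=F, p7=F, p8=F, p9=F, p10=T, p11=F

Check each clause:
  1. (~p11 \/ p8 \/ p10) — p10 is true.
  2. (~p1 \/ ~p6 \/ p9) — ~p6 is true.
  3. (~p1 \/ ~p6 \/ ~p5) — ~p6 is true.
  4. (p8 \/ ~p11) — ~p11 is true.
  5. (~p8 \/ ~p1 \/ p9) — ~p8 is true.
  6. (~p6 \/ ~p3) — ~p6 is true.
  7. (~p9 \/ p6) — ~p9 is true.
  8. (p5 \/ p8 \/ ~p10) — p5 is true.
  9. (p1 \/ p9 \/ p5) — p5 is true.
  10. (~p11 \/ ~p8) — ~p8 is true.
  11. (~p4 \/ ~p6) — ~p6 is true.
  12. (~p1 \/ p6) — ~p1 is true.
  13. (p11 \/ ~p8 \/ ~p5) — ~p8 is true.
  14. (p8 \/ p3) — p3 is true.
  15. (p5 \/ p1 \/ p4) — p4 is true.
  16. (~p2 \/ p10 \/ ~p6) — ~p6 is true.
  17. (p9 \/ ~p11) — ~p11 is true.
  18. (~p6 \/ p4) — ~p6 is true.
  19. (~p6 \/ ~p8 \/ ~p4) — ~p8 is true.
  20. (p5 \/ p2) — p2 is true.
  21. (p7 \/ ~p6 \/ p2) — ~p6 is true.
  22. (p4 \/ ~p5 \/ p7) — p4 is true.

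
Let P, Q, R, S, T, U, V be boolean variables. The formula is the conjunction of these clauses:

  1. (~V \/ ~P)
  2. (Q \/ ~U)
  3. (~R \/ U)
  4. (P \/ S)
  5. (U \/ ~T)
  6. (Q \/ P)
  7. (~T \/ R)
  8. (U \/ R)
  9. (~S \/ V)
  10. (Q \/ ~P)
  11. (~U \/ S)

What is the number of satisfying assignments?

The models are:
  P=0 Q=1 R=0 S=1 T=0 U=1 V=1
  P=0 Q=1 R=1 S=1 T=0 U=1 V=1
  P=0 Q=1 R=1 S=1 T=1 U=1 V=1
That's 3 in total.

3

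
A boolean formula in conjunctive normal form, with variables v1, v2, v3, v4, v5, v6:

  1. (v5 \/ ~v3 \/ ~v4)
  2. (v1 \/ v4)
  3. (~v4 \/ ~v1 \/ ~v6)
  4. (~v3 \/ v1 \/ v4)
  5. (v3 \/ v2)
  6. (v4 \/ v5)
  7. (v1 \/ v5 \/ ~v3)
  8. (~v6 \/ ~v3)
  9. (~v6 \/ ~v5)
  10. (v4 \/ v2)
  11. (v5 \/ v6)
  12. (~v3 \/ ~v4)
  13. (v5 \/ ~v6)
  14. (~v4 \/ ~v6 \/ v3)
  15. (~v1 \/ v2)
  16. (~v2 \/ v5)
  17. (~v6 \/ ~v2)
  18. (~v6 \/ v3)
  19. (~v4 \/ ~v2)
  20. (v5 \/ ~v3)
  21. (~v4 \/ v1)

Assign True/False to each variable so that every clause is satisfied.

v1=True  v2=True  v3=False  v4=False  v5=True  v6=False

Set v1 = True and propagate.
  then v2 is forced to True.
  then v5 is forced to True.
  then v6 is forced to False.
  then v4 is forced to False.
v3 is now unconstrained; take v3 = False.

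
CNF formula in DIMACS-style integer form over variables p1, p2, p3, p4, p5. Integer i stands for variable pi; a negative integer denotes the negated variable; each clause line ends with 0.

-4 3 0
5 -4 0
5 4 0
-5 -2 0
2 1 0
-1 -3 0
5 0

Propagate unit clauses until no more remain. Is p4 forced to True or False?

False

(p5) stands alone — p5 = True.
(¬p2 ∨ ¬p5): since p5 = True, the clause reduces to (¬p2). p2 = False.
In (p2 ∨ p1), p2 is now false; p1 must hold, so p1 = True.
In (¬p1 ∨ ¬p3), ¬p1 is now false; ¬p3 must hold, so p3 = False.
(¬p4 ∨ p3) with p3 = False leaves only ¬p4, so p4 = False.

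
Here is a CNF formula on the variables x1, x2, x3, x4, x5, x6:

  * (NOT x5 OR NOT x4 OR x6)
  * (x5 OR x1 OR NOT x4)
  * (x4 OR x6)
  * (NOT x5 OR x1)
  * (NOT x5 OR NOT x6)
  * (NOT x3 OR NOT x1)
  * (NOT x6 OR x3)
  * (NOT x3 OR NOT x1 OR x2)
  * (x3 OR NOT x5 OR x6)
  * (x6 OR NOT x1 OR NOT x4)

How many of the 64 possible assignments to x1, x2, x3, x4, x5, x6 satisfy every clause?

The models are:
  x1=F x2=F x3=T x4=F x5=F x6=T
  x1=F x2=T x3=T x4=F x5=F x6=T
Count: 2.

2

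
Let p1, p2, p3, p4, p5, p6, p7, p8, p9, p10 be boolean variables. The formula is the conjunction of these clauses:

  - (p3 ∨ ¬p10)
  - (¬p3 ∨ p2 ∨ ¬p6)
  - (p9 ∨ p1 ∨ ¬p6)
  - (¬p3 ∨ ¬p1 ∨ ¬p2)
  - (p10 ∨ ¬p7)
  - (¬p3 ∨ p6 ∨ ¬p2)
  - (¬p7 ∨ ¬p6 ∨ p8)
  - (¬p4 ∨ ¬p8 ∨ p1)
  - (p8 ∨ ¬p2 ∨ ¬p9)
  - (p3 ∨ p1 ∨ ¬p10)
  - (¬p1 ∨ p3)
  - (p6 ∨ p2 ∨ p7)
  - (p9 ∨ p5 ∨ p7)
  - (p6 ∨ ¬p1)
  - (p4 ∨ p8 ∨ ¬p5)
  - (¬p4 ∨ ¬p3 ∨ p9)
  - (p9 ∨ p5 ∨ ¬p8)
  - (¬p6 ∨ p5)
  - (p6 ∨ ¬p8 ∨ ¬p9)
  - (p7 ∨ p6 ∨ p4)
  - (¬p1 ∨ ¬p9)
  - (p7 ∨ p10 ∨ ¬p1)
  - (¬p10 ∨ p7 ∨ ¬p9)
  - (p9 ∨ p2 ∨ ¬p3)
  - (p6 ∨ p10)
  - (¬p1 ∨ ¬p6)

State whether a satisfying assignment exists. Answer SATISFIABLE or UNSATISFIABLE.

Try p1 = False.
Set p2 = False and propagate.
Try p3 = False.
  then p10 is forced to False.
  then p7 is forced to False.
  then p6 is forced to True.
  then p9 is forced to True.
  then p5 is forced to True.
For the remaining variables, p4 = False, p8 = True works.
Every clause has at least one true literal under this assignment.
So p1 = F, p2 = F, p3 = F, p4 = F, p5 = T, p6 = T, p7 = F, p8 = T, p9 = T, p10 = F is a satisfying assignment.

SATISFIABLE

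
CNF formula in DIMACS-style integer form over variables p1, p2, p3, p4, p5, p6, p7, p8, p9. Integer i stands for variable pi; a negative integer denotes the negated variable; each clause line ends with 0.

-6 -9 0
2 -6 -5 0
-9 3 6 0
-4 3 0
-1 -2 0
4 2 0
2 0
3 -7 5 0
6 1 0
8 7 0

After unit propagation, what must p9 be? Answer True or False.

False

Unit clause (p2) sets p2 = True.
From (~p1 | ~p2) and p2 = True: p1 = False.
(p1 | p6) with p1 = False leaves only p6, so p6 = True.
In (~p9 | ~p6), ~p6 is now false; ~p9 must hold, so p9 = False.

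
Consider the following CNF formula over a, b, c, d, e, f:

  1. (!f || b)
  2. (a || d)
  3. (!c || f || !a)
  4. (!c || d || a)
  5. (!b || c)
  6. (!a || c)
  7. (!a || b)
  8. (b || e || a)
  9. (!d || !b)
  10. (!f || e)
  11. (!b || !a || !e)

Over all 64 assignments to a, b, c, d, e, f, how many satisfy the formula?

Satisfying assignments:
  a=F b=F c=F d=T e=T f=F
  a=F b=F c=T d=T e=T f=F
That's 2 in total.

2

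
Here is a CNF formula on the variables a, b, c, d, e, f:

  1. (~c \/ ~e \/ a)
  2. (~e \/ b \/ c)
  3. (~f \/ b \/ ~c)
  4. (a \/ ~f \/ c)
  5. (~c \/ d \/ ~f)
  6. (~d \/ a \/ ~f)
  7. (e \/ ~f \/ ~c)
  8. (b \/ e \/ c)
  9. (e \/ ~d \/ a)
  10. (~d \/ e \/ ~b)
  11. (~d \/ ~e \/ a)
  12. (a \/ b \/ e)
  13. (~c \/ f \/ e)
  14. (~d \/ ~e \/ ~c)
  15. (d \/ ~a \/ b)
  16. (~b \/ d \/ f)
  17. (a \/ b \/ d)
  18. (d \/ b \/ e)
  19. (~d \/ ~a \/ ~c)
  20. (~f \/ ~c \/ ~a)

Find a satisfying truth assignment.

a = True  b = True  c = False  d = True  e = True  f = False

Try a = True.
For the remaining variables, b = True, c = False, d = True, e = True, f = False works.
Every clause has at least one true literal under this assignment.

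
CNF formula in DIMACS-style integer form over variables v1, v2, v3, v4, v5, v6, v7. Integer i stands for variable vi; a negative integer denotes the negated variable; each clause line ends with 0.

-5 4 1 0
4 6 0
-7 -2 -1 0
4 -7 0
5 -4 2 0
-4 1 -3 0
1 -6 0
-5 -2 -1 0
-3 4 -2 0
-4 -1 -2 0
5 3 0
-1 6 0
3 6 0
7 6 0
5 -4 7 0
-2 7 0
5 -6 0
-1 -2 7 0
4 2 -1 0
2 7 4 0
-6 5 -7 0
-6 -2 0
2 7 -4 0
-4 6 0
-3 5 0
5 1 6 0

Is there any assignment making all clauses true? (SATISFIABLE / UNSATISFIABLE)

SATISFIABLE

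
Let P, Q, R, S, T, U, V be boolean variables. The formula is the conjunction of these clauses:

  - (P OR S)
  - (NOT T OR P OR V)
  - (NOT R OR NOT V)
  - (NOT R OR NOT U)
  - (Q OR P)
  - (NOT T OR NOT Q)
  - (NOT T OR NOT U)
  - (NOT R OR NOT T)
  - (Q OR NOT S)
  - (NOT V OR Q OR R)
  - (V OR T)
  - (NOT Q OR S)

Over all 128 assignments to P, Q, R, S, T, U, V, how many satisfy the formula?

5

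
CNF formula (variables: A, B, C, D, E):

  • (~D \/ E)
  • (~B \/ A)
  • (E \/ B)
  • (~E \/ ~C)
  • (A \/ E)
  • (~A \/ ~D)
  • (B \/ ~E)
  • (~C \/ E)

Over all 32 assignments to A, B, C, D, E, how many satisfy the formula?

2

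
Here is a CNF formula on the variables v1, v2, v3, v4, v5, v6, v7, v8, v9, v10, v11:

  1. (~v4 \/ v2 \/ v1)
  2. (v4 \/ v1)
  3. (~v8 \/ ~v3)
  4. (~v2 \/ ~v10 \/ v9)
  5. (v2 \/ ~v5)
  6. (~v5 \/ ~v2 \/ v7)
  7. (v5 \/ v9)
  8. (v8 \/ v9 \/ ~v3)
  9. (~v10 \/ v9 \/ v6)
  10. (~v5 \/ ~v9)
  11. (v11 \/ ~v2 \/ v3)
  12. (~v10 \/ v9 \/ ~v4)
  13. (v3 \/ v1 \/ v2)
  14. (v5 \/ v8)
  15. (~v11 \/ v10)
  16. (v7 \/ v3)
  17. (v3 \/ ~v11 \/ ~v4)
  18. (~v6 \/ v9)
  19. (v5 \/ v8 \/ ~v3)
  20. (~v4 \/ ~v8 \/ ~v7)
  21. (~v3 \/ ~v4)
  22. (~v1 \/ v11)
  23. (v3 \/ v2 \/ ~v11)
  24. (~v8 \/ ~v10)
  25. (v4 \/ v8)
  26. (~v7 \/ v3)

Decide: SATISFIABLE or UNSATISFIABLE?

v3 = True:
  propagation gives v8=False, v9=True, v5=False; an empty clause results — contradiction.
v3 = False:
  propagation gives v7=True; an empty clause results — contradiction.
Every branch closes, so no satisfying assignment exists.

UNSATISFIABLE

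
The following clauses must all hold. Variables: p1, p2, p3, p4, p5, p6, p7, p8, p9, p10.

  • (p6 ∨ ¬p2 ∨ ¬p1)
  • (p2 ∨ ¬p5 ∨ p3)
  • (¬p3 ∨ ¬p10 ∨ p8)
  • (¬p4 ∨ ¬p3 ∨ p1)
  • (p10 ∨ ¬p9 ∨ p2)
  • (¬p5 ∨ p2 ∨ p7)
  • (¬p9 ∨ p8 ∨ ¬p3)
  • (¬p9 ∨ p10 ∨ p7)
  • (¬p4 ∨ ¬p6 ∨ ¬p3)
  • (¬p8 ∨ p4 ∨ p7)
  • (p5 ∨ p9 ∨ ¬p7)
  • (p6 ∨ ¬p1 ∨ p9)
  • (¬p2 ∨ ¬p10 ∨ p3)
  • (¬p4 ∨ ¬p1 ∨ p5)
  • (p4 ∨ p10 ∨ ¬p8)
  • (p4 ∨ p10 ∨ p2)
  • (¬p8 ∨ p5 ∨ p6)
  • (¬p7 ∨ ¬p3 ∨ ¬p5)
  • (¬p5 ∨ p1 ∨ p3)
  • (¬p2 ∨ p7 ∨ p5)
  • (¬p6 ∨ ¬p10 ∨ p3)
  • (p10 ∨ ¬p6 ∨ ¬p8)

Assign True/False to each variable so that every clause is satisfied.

p1=False, p2=False, p3=False, p4=True, p5=False, p6=False, p7=False, p8=False, p9=True, p10=True

Try p1 = False.
The remaining clauses are satisfied by p2 = False, p3 = False, p4 = True, p5 = False, p6 = False, p7 = False, p8 = False, p9 = True, p10 = True.
Every clause has at least one true literal under this assignment.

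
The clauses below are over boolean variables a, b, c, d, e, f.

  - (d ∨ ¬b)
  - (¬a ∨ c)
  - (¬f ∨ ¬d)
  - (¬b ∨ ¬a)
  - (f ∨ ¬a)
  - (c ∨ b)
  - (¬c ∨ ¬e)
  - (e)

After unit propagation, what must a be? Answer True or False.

False

Unit clause (e) sets e = True.
(¬e ∨ ¬c) with e = True leaves only ¬c, so c = False.
From (c ∨ ¬a) and c = False: a = False.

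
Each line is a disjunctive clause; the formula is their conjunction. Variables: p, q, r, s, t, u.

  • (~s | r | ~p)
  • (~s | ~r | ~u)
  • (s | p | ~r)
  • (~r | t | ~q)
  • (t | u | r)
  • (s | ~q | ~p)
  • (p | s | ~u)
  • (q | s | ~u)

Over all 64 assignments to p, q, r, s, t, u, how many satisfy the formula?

17

Case analysis on s and r:
  s=T, r=T: p free; 3 ways for (q,t,u) × 2^1 = 6.
  s=T, r=F: q free; 3 ways for (p,t,u) × 2^1 = 6.
  s=F, r=T: remaining (p,q,t,u) ∈ {(T,F,F,F); (T,F,T,F)} — 2.
  s=F, r=F: remaining (p,q,t,u) ∈ {(F,F,T,F); (F,T,T,F); (T,F,T,F)} — 3.
Total: 6 + 6 + 2 + 3 = 17.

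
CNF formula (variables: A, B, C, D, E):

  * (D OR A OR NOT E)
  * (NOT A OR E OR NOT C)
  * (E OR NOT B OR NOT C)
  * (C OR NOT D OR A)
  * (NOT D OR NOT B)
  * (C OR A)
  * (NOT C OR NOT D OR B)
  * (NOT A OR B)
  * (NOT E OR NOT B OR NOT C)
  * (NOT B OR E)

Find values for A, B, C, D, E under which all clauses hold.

A=False  B=False  C=True  D=False  E=False

Check each clause:
  1. (D OR A OR NOT E) — NOT E is true.
  2. (E OR NOT A OR NOT C) — NOT A is true.
  3. (NOT C OR NOT B OR E) — NOT B is true.
  4. (A OR NOT D OR C) — C is true.
  5. (NOT D OR NOT B) — NOT D is true.
  6. (A OR C) — C is true.
  7. (B OR NOT D OR NOT C) — NOT D is true.
  8. (B OR NOT A) — NOT A is true.
  9. (NOT E OR NOT C OR NOT B) — NOT E is true.
  10. (NOT B OR E) — NOT B is true.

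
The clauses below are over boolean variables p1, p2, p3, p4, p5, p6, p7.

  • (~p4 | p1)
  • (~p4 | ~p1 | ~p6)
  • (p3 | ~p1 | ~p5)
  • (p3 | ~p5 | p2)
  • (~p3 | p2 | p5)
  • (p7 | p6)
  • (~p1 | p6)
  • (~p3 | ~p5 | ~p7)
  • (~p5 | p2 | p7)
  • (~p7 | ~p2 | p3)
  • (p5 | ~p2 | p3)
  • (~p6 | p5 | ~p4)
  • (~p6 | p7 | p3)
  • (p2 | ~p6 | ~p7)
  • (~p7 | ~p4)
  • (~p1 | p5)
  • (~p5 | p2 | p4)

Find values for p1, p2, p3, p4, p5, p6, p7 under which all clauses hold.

Try p1 = False.
  then p4 is forced to False.
Try p2 = True.
For the remaining variables, p3 = True, p5 = True, p6 = True, p7 = False works.

p1=0, p2=1, p3=1, p4=0, p5=1, p6=1, p7=0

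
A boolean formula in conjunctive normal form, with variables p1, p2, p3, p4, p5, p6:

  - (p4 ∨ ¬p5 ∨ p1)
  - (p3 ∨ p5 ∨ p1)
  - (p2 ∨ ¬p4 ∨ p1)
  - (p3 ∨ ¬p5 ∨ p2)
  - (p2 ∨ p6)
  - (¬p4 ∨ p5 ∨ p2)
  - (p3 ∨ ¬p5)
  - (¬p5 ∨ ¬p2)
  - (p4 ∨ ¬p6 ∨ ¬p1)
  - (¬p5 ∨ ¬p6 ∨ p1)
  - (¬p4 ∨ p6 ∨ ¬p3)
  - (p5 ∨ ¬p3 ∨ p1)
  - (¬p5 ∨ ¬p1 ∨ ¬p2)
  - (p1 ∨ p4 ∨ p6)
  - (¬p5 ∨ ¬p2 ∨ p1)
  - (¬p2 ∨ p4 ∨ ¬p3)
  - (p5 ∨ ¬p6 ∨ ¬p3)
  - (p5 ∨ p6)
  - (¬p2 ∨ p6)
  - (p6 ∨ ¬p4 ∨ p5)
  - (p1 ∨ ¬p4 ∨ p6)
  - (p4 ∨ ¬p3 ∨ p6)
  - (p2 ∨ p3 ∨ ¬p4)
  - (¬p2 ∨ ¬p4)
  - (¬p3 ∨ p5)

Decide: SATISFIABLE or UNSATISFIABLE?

Set p1 = True and propagate.
The remaining clauses are satisfied by p2 = False, p3 = True, p4 = True, p5 = True, p6 = True.
Every clause has at least one true literal under this assignment.
So p1 = 1, p2 = 0, p3 = 1, p4 = 1, p5 = 1, p6 = 1 is a satisfying assignment.

SATISFIABLE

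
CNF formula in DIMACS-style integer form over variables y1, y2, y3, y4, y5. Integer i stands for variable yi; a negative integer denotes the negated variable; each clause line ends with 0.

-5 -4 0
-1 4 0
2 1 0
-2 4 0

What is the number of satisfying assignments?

6

The models are:
  y1=0 y2=1 y3=0 y4=1 y5=0
  y1=0 y2=1 y3=1 y4=1 y5=0
  y1=1 y2=0 y3=0 y4=1 y5=0
  y1=1 y2=0 y3=1 y4=1 y5=0
  y1=1 y2=1 y3=0 y4=1 y5=0
  y1=1 y2=1 y3=1 y4=1 y5=0
Count: 6.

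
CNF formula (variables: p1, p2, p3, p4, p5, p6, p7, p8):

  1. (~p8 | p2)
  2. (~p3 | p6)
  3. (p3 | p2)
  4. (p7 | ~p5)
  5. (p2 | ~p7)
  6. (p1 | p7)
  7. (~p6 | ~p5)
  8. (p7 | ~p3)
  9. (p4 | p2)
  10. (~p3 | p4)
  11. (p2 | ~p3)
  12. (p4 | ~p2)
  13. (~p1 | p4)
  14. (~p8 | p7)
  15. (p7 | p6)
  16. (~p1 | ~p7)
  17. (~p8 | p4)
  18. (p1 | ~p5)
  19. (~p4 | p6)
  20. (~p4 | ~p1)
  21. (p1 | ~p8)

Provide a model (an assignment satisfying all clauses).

p5 occurs only negated in the remaining clauses — set p5 = False.
p8 occurs only negated in the remaining clauses — set p8 = False.
Set p1 = False and propagate.
  then p7 is forced to True.
  then p2 is forced to True.
  then p4 is forced to True.
  then p6 is forced to True.
p3 is now unconstrained; take p3 = False.

p1=False, p2=True, p3=False, p4=True, p5=False, p6=True, p7=True, p8=False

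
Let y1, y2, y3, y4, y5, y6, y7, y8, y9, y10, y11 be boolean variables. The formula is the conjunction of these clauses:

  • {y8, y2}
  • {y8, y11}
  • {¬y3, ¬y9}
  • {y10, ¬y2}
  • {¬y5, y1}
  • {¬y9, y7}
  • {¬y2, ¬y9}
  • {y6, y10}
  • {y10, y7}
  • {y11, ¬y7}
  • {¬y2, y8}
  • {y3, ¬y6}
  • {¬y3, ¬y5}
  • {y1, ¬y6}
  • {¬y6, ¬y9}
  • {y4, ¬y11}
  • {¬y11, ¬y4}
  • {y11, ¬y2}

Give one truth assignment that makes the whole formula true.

y1=F, y2=F, y3=T, y4=F, y5=F, y6=F, y7=F, y8=T, y9=F, y10=T, y11=F

y5 occurs only negated in the remaining clauses — set y5 = False.
Pure literal: y8 appears only positively; assign y8 = True.
Try y1 = False.
  then y6 is forced to False.
  then y10 is forced to True.
Branch on y2: take y2 = False.
Try y3 = True.
  then y9 is forced to False.
For the remaining variables, y4 = False, y7 = False, y11 = False works.
Every clause has at least one true literal under this assignment.
Check each clause:
  1. {y2, y8} — y8 is true.
  2. {y11, y8} — y8 is true.
  3. {¬y3, ¬y9} — ¬y9 is true.
  4. {¬y2, y10} — y10 is true.
  5. {y1, ¬y5} — ¬y5 is true.
  6. {¬y9, y7} — ¬y9 is true.
  7. {¬y9, ¬y2} — ¬y2 is true.
  8. {y10, y6} — y10 is true.
  9. {y7, y10} — y10 is true.
  10. {y11, ¬y7} — ¬y7 is true.
  11. {¬y2, y8} — y8 is true.
  12. {¬y6, y3} — ¬y6 is true.
  13. {¬y5, ¬y3} — ¬y5 is true.
  14. {¬y6, y1} — ¬y6 is true.
  15. {¬y9, ¬y6} — ¬y6 is true.
  16. {¬y11, y4} — ¬y11 is true.
  17. {¬y4, ¬y11} — ¬y4 is true.
  18. {y11, ¬y2} — ¬y2 is true.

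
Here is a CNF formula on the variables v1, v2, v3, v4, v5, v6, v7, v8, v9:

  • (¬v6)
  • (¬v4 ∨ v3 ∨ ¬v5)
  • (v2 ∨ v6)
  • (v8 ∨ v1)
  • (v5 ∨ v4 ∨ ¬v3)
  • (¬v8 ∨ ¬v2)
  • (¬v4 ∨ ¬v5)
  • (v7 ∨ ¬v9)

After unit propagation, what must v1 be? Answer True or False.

True

Unit clause (¬v6) sets v6 = False.
(v2 ∨ v6): since v6 = False, the clause reduces to (v2). v2 = True.
From (¬v8 ∨ ¬v2) and v2 = True: v8 = False.
(v1 ∨ v8) with v8 = False leaves only v1, so v1 = True.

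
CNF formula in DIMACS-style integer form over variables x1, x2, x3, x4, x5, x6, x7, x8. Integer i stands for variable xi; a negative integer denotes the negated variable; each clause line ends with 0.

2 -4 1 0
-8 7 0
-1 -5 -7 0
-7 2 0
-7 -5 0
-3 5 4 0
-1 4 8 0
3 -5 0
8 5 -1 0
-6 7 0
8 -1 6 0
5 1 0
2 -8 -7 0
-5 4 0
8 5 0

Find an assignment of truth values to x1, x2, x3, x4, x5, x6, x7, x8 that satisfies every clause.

x1 = True, x2 = True, x3 = False, x4 = True, x5 = False, x6 = False, x7 = True, x8 = True

Check each clause:
  1. (NOT x4 OR x2 OR x1) — x1 is true.
  2. (NOT x8 OR x7) — x7 is true.
  3. (NOT x7 OR NOT x1 OR NOT x5) — NOT x5 is true.
  4. (NOT x7 OR x2) — x2 is true.
  5. (NOT x5 OR NOT x7) — NOT x5 is true.
  6. (x4 OR x5 OR NOT x3) — NOT x3 is true.
  7. (x8 OR NOT x1 OR x4) — x8 is true.
  8. (NOT x5 OR x3) — NOT x5 is true.
  9. (x5 OR x8 OR NOT x1) — x8 is true.
  10. (NOT x6 OR x7) — NOT x6 is true.
  11. (x8 OR x6 OR NOT x1) — x8 is true.
  12. (x5 OR x1) — x1 is true.
  13. (NOT x8 OR x2 OR NOT x7) — x2 is true.
  14. (x4 OR NOT x5) — NOT x5 is true.
  15. (x8 OR x5) — x8 is true.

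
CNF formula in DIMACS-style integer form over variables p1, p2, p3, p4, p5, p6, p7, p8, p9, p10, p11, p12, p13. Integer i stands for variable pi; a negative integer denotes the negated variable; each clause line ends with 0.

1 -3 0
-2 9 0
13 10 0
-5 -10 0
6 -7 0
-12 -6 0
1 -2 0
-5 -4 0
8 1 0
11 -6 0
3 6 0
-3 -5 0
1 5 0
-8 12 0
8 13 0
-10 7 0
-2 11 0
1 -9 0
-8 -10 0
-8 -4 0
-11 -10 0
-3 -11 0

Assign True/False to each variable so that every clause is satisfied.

p1=T, p2=F, p3=F, p4=F, p5=T, p6=T, p7=T, p8=F, p9=T, p10=F, p11=T, p12=F, p13=T

Check each clause:
  1. (¬p3 ∨ p1) — p1 is true.
  2. (¬p2 ∨ p9) — p9 is true.
  3. (p13 ∨ p10) — p13 is true.
  4. (¬p5 ∨ ¬p10) — ¬p10 is true.
  5. (¬p7 ∨ p6) — p6 is true.
  6. (¬p6 ∨ ¬p12) — ¬p12 is true.
  7. (¬p2 ∨ p1) — p1 is true.
  8. (¬p5 ∨ ¬p4) — ¬p4 is true.
  9. (p8 ∨ p1) — p1 is true.
  10. (p11 ∨ ¬p6) — p11 is true.
  11. (p6 ∨ p3) — p6 is true.
  12. (¬p3 ∨ ¬p5) — ¬p3 is true.
  13. (p1 ∨ p5) — p1 is true.
  14. (p12 ∨ ¬p8) — ¬p8 is true.
  15. (p8 ∨ p13) — p13 is true.
  16. (¬p10 ∨ p7) — ¬p10 is true.
  17. (p11 ∨ ¬p2) — p11 is true.
  18. (p1 ∨ ¬p9) — p1 is true.
  19. (¬p8 ∨ ¬p10) — ¬p8 is true.
  20. (¬p4 ∨ ¬p8) — ¬p8 is true.
  21. (¬p11 ∨ ¬p10) — ¬p10 is true.
  22. (¬p11 ∨ ¬p3) — ¬p3 is true.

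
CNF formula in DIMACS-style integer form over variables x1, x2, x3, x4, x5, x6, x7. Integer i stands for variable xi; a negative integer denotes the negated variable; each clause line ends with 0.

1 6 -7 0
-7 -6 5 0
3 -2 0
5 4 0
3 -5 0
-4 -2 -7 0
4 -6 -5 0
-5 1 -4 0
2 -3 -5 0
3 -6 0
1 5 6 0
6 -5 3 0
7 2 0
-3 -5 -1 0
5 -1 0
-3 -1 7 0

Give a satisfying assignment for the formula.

x1=F, x2=T, x3=T, x4=T, x5=F, x6=T, x7=F

Check each clause:
  1. {x6, x1, ¬x7} — ¬x7 is true.
  2. {¬x7, ¬x6, x5} — ¬x7 is true.
  3. {¬x2, x3} — x3 is true.
  4. {x5, x4} — x4 is true.
  5. {¬x5, x3} — x3 is true.
  6. {¬x2, ¬x7, ¬x4} — ¬x7 is true.
  7. {x4, ¬x6, ¬x5} — ¬x5 is true.
  8. {x1, ¬x5, ¬x4} — ¬x5 is true.
  9. {¬x5, ¬x3, x2} — x2 is true.
  10. {¬x6, x3} — x3 is true.
  11. {x1, x5, x6} — x6 is true.
  12. {x3, ¬x5, x6} — x3 is true.
  13. {x7, x2} — x2 is true.
  14. {¬x5, ¬x1, ¬x3} — ¬x5 is true.
  15. {¬x1, x5} — ¬x1 is true.
  16. {¬x3, ¬x1, x7} — ¬x1 is true.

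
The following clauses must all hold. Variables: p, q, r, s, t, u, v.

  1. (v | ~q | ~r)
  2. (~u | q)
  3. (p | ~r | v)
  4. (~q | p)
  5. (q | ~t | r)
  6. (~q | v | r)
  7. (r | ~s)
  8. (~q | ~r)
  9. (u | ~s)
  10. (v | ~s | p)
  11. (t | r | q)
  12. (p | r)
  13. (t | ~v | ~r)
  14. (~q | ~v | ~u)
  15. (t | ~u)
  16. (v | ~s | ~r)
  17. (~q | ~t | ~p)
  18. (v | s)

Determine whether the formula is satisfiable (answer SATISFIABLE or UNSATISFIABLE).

Set p = True and propagate.
Try q = False.
  then u is forced to False.
  then s is forced to False.
  then v is forced to True.
Try r = True.
  then t is forced to True.
So p=T  q=F  r=T  s=F  t=T  u=F  v=T is a satisfying assignment.

SATISFIABLE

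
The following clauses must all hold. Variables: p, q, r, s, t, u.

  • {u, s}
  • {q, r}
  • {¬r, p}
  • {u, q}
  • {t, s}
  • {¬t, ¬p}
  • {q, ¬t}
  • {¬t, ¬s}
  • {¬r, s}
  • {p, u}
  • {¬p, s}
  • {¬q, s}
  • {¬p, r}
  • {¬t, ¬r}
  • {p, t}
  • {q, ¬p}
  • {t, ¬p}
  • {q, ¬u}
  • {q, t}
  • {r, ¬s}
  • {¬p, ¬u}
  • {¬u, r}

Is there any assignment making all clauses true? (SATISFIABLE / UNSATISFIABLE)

p = True:
  propagation gives t=False; an empty clause results — contradiction.
p = False:
  propagation gives r=False, q=True, u=True; an empty clause results — contradiction.
Every branch closes, so no satisfying assignment exists.

UNSATISFIABLE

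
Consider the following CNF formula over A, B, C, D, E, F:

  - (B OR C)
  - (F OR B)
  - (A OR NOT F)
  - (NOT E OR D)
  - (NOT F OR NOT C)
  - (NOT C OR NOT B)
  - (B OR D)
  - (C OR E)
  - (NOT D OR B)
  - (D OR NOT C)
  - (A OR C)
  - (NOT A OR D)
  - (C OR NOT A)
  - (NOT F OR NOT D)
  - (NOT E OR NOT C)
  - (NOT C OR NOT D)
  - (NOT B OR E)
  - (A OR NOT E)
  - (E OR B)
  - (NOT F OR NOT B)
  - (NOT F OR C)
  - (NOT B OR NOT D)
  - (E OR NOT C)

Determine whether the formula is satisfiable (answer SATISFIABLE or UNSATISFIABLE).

UNSATISFIABLE

C = True:
  propagation gives F=False, B=True; an empty clause results — contradiction.
C = False:
  propagation gives B=True, E=True, D=True; an empty clause results — contradiction.
Every branch closes, so no satisfying assignment exists.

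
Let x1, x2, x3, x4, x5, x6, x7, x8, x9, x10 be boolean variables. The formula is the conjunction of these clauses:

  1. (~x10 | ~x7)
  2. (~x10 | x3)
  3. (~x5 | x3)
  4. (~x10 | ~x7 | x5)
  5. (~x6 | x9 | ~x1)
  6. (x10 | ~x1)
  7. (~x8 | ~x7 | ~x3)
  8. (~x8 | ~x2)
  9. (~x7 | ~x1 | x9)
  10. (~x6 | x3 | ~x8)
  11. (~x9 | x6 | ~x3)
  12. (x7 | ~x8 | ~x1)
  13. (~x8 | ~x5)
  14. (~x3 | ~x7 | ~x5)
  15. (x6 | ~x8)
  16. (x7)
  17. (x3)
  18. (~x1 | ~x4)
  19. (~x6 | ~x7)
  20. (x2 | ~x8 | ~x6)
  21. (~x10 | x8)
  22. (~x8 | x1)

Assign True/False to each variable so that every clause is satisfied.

x1 = False, x2 = True, x3 = True, x4 = False, x5 = False, x6 = False, x7 = True, x8 = False, x9 = False, x10 = False

(x7) is a unit clause, so x7 = True.
Unit propagation: (~x10) forces x10 = False.
Unit propagation: (~x1) forces x1 = False.
(x3) is a unit clause, so x3 = True.
The clause (~x8) is unit: x8 must be False.
(~x5) is a unit clause, so x5 = False.
(~x6) is a unit clause, so x6 = False.
Unit propagation: (~x9) forces x9 = False.
x2, x4 are now unconstrained; take x2 = True, x4 = False.
Every clause has at least one true literal under this assignment.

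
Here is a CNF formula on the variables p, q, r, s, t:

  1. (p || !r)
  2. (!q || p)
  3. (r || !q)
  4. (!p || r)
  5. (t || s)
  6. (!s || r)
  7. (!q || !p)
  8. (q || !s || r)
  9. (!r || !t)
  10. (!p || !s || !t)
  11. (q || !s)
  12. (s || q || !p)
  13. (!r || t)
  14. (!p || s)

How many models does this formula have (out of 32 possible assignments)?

1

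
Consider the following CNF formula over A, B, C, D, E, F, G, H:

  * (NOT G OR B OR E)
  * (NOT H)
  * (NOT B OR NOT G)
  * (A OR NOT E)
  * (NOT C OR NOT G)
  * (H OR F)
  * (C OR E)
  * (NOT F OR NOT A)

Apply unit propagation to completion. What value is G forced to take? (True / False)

False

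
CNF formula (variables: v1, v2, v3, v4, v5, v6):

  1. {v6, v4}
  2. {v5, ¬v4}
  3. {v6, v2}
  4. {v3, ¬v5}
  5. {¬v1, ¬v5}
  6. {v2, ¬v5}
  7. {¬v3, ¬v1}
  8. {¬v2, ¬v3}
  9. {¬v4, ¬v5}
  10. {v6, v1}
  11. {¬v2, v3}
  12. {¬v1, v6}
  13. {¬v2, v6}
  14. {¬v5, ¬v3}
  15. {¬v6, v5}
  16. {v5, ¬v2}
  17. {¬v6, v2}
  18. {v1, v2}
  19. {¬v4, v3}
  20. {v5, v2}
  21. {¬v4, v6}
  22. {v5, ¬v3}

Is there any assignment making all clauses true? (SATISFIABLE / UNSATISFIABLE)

v5 = True:
  propagation gives v3=True; an empty clause results — contradiction.
v5 = False:
  propagation gives v4=False, v6=True; an empty clause results — contradiction.
Every branch closes, so no satisfying assignment exists.

UNSATISFIABLE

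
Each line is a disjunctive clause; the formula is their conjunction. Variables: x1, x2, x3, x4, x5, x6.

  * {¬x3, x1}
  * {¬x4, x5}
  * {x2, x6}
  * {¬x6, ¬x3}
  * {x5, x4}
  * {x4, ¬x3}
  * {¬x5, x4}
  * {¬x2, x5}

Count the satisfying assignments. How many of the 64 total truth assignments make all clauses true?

Split on x4, then x5.
  x4=1, x5=1: 7 of the 16 assignments to (x1,x2,x3,x6) work.
  x4=1, x5=0: a clause becomes empty — 0.
  x4=0, x5=1: a clause becomes empty — 0.
  x4=0, x5=0: a clause becomes empty — 0.
Total: 7 + 0 + 0 + 0 = 7.

7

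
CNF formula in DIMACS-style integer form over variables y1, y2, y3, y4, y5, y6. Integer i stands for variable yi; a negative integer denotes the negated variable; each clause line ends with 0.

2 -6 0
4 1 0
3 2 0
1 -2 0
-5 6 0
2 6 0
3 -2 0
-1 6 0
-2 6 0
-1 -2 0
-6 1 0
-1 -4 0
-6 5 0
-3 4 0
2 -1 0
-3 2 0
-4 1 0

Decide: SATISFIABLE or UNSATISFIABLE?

UNSATISFIABLE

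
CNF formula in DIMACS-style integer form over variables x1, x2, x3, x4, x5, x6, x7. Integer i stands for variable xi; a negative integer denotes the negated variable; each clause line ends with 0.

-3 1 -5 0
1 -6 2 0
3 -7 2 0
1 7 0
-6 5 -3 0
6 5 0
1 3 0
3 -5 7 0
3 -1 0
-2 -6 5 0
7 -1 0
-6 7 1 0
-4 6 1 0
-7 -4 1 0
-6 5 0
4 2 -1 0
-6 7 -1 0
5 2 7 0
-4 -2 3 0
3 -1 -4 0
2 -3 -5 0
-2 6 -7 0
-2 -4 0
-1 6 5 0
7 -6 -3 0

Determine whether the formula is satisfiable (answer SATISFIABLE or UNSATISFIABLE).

Set x1 = True and propagate.
  then x3 is forced to True.
  then x7 is forced to True.
Set x2 = True and propagate.
  then x6 is forced to True.
  then x5 is forced to True.
  then x4 is forced to False.
So x1 = T  x2 = T  x3 = T  x4 = F  x5 = T  x6 = T  x7 = T is a satisfying assignment.

SATISFIABLE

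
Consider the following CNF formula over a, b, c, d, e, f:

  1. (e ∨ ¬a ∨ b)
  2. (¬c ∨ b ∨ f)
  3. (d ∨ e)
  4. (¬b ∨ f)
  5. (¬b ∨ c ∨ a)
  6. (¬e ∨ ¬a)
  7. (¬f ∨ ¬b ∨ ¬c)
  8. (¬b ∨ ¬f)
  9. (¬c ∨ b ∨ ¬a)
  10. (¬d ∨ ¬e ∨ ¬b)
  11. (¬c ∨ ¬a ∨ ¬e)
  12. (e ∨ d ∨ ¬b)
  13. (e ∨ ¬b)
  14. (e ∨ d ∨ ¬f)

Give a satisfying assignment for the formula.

a = 0  b = 0  c = 1  d = 0  e = 1  f = 1

Try a = False.
The remaining clauses are satisfied by b = False, c = True, d = False, e = True, f = True.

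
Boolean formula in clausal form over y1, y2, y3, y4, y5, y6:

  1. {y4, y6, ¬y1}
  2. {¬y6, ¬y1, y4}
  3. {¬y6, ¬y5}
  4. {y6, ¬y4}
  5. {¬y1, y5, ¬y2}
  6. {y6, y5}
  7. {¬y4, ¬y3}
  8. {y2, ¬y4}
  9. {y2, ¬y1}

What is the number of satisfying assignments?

9

Case analysis on y4 and y6:
  y4=T, y6=T: remaining (y1,y2,y3,y5) ∈ {(F,T,F,F)} — 1.
  y4=T, y6=F: a clause becomes empty — 0.
  y4=F, y6=T: remaining (y1,y2,y3,y5) ∈ {(F,F,F,F); (F,F,T,F); (F,T,F,F); (F,T,T,F)} — 4.
  y4=F, y6=F: remaining (y1,y2,y3,y5) ∈ {(F,F,F,T); (F,F,T,T); (F,T,F,T); (F,T,T,T)} — 4.
Total: 1 + 0 + 4 + 4 = 9.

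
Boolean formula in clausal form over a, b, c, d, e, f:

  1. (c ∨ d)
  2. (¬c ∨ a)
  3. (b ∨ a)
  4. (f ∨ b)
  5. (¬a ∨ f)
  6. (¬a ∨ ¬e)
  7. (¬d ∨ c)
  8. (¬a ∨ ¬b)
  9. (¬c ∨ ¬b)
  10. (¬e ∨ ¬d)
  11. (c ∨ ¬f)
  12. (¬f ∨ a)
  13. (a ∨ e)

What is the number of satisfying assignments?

Satisfying assignments:
  a=T b=F c=T d=F e=F f=T
  a=T b=F c=T d=T e=F f=T
That's 2 in total.

2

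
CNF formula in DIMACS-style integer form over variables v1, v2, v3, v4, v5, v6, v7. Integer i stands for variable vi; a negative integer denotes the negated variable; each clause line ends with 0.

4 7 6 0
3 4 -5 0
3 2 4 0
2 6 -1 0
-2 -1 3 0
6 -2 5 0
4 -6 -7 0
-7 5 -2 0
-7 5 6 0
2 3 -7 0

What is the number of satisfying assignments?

Case analysis on v2 and v6:
  v2=T, v6=T: 14 of the 32 assignments to (v1,v3,v4,v5,v7) work.
  v2=T, v6=F: 8 of the 32 assignments to (v1,v3,v4,v5,v7) work.
  v2=F, v6=T: v1, v5 free; 4 ways for (v3,v4,v7) × 2^2 = 16.
  v2=F, v6=F: 6 of the 32 assignments to (v1,v3,v4,v5,v7) work.
Total: 14 + 8 + 16 + 6 = 44.

44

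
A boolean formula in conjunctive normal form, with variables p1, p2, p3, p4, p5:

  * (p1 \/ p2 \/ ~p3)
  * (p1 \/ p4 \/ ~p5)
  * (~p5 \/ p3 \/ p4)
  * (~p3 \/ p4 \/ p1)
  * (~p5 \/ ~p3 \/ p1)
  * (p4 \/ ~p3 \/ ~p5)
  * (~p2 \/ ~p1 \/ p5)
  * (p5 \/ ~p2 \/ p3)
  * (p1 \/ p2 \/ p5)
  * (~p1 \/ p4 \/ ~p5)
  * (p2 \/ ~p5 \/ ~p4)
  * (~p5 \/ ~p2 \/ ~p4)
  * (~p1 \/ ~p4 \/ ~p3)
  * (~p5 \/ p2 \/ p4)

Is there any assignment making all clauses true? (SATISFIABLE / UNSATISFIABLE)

SATISFIABLE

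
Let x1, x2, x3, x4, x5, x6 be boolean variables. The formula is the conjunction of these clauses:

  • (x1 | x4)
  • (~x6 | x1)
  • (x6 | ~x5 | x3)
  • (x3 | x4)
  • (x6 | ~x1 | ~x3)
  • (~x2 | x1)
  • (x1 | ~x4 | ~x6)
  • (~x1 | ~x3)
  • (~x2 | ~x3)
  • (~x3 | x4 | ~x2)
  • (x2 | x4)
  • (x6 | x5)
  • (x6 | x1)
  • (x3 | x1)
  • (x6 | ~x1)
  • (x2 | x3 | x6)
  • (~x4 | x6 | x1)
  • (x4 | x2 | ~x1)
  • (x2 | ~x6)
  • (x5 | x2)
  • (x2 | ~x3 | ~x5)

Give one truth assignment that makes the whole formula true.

Branch on x1: take x1 = True.
  then x3 is forced to False.
  then x4 is forced to True.
  then x6 is forced to True.
  then x2 is forced to True.
x5 is now unconstrained; take x5 = True.
Every clause has at least one true literal under this assignment.

x1=True  x2=True  x3=False  x4=True  x5=True  x6=True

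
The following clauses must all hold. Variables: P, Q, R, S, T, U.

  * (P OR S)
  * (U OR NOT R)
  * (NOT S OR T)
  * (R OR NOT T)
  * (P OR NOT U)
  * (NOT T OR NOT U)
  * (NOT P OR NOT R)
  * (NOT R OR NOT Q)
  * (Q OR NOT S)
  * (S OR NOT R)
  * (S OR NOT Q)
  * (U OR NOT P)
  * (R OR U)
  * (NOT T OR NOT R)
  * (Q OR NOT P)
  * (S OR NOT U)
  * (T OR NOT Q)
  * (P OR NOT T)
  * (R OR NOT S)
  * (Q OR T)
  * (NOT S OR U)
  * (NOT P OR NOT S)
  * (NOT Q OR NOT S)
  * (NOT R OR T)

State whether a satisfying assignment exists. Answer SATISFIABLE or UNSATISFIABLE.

UNSATISFIABLE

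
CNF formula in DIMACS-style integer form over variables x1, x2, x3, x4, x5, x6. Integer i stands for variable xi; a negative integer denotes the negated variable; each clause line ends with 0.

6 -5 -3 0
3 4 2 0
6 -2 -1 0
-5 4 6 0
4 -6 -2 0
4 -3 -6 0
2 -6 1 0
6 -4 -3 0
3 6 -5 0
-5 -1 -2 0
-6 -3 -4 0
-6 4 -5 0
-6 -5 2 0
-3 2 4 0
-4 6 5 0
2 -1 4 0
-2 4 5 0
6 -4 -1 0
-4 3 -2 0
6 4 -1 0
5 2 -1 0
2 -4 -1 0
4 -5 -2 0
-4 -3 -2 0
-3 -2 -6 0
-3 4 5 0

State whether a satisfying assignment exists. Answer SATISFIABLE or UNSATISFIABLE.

UNSATISFIABLE

x4 = True:
  x6 = True:
    propagation gives x3=False, x2=False, x1=True; an empty clause results — contradiction.
  x6 = False:
    propagation gives x3=False, x5=False; an empty clause results — contradiction.
x4 = False:
  x2 = True:
    propagation gives x6=False, x1=False, x5=False; an empty clause results — contradiction.
  x2 = False:
    propagation gives x3=True; an empty clause results — contradiction.
Every branch closes, so no satisfying assignment exists.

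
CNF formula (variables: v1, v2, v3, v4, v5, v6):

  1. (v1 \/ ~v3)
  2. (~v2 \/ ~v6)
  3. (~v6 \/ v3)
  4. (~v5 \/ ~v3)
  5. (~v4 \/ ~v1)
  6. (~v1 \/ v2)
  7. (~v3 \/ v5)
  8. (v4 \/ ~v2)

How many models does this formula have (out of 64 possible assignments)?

The models are:
  v1=0 v2=0 v3=0 v4=0 v5=0 v6=0
  v1=0 v2=0 v3=0 v4=0 v5=1 v6=0
  v1=0 v2=0 v3=0 v4=1 v5=0 v6=0
  v1=0 v2=0 v3=0 v4=1 v5=1 v6=0
  v1=0 v2=1 v3=0 v4=1 v5=0 v6=0
  v1=0 v2=1 v3=0 v4=1 v5=1 v6=0
Count: 6.

6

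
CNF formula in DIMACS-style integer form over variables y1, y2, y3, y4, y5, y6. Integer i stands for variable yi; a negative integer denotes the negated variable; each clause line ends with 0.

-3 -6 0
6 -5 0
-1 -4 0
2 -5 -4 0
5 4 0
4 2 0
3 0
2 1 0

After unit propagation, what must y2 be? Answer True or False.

(y3) stands alone — y3 = True.
(!y6 || !y3): since y3 = True, the clause reduces to (!y6). y6 = False.
(y6 || !y5) with y6 = False leaves only !y5, so y5 = False.
In (y4 || y5), y5 is now false; y4 must hold, so y4 = True.
(!y4 || !y1) with y4 = True leaves only !y1, so y1 = False.
From (y1 || y2) and y1 = False: y2 = True.

True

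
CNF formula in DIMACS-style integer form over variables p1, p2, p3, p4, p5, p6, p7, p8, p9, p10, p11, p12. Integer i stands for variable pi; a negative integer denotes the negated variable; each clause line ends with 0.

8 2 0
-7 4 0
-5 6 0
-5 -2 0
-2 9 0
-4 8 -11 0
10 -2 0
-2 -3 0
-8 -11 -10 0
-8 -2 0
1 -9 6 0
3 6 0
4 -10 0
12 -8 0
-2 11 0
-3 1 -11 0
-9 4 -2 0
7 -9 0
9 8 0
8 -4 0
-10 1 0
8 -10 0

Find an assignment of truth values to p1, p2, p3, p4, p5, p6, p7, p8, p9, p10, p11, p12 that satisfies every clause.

p5 occurs only negated in the remaining clauses — set p5 = False.
Pure literal: p6 appears only positively; assign p6 = True.
Branch on p1: take p1 = False.
  then p10 is forced to False.
  then p2 is forced to False.
  then p8 is forced to True.
  then p12 is forced to True.
Set p3 = False and propagate.
Try p4 = True.
For the remaining variables, p7 = True, p9 = False, p11 = False works.
Check each clause:
  1. (p8 \/ p2) — p8 is true.
  2. (~p7 \/ p4) — p4 is true.
  3. (~p5 \/ p6) — ~p5 is true.
  4. (~p2 \/ ~p5) — ~p5 is true.
  5. (p9 \/ ~p2) — ~p2 is true.
  6. (~p11 \/ p8 \/ ~p4) — p8 is true.
  7. (p10 \/ ~p2) — ~p2 is true.
  8. (~p2 \/ ~p3) — ~p3 is true.
  9. (~p8 \/ ~p11 \/ ~p10) — ~p11 is true.
  10. (~p8 \/ ~p2) — ~p2 is true.
  11. (~p9 \/ p6 \/ p1) — p6 is true.
  12. (p3 \/ p6) — p6 is true.
  13. (~p10 \/ p4) — p4 is true.
  14. (p12 \/ ~p8) — p12 is true.
  15. (~p2 \/ p11) — ~p2 is true.
  16. (~p3 \/ p1 \/ ~p11) — ~p11 is true.
  17. (~p2 \/ ~p9 \/ p4) — p4 is true.
  18. (~p9 \/ p7) — ~p9 is true.
  19. (p9 \/ p8) — p8 is true.
  20. (~p4 \/ p8) — p8 is true.
  21. (p1 \/ ~p10) — ~p10 is true.
  22. (~p10 \/ p8) — p8 is true.

p1=False, p2=False, p3=False, p4=True, p5=False, p6=True, p7=True, p8=True, p9=False, p10=False, p11=False, p12=True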